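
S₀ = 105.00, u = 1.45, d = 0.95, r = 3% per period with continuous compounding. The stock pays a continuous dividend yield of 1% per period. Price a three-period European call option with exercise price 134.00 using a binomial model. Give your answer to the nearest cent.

Per-period risk-free factor R = e^0.03 = 1.0305; dividend-adjusted growth = e^(0.03−0.01) = 1.0202.
Risk-neutral probability p = (1.0202 − 0.95)/(1.45 − 0.95) = 0.0702/0.5000 = 0.1404
Terminal stock prices: S_uuu = 320.1, S_uud = 209.7, S_udd = 137.4, S_ddd = 90.02
Terminal payoffs (S − K): max(186.1, 0) = 186.1, max(75.72, 0) = 75.72, max(3.406, 0) = 3.406, max(-43.98, 0) = 0
Node uu (S = 220.8): V_uu = e^(−0.03)·[0.1404·186.1056 + 0.8596·75.7244] = 88.5262
Node ud (S = 144.6): V_ud = e^(−0.03)·[0.1404·75.7244 + 0.8596·3.4056] = 13.1586
Node dd (S = 94.76): V_dd = e^(−0.03)·[0.1404·3.4056 + 0.8596·0.0000] = 0.4640
Node u (S = 152.2): V_u = e^(−0.03)·[0.1404·88.5262 + 0.8596·13.1586] = 23.0388
Node d (S = 99.75): V_d = e^(−0.03)·[0.1404·13.1586 + 0.8596·0.4640] = 2.1800
Node 0 (S = 105): V_0 = e^(−0.03)·[0.1404·23.0388 + 0.8596·2.1800] = 4.9576

4.96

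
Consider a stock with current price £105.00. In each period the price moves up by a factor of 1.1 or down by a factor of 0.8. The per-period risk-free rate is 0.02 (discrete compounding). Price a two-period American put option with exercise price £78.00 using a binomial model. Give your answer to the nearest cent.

£0.74

Risk-neutral probability p = (1 + 0.02 − 0.8)/(1.1 − 0.8) = 0.2200/0.3000 = 0.7333
Terminal stock prices: S_uu = 127.1, S_ud = 92.4, S_dd = 67.2
Terminal payoffs (K − S): max(-49.05, 0) = 0, max(-14.4, 0) = 0, max(10.8, 0) = 10.8
Node u (S = 115.5): continuation = 1/1.02·[0.7333·0.0000 + 0.2667·0.0000] = 0.0000; exercise value = 0.0000 ≤ continuation, so V_u = 0.0000
Node d (S = 84): continuation = 1/1.02·[0.7333·0.0000 + 0.2667·10.8000] = 2.8235; exercise value = 0.0000 ≤ continuation, so V_d = 2.8235
Node 0 (S = 105): continuation = 1/1.02·[0.7333·0.0000 + 0.2667·2.8235] = 0.7382; exercise value = 0.0000 ≤ continuation, so V_0 = 0.7382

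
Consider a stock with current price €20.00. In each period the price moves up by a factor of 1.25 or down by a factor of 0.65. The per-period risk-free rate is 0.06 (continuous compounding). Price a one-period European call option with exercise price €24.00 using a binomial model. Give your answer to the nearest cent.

Risk-neutral probability p = (e^0.06 − 0.65)/(1.25 − 0.65) = 0.4118/0.6000 = 0.6864
Terminal stock prices: S_u = 25, S_d = 13
Terminal payoffs (S − K): max(1, 0) = 1, max(-11, 0) = 0
Node 0 (S = 20): V_0 = e^(−0.06)·[0.6864·1.0000 + 0.3136·0.0000] = 0.6464

€0.65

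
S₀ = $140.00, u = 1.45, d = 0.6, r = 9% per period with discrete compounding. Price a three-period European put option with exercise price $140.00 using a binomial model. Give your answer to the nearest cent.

Risk-neutral probability p = (1 + 0.09 − 0.6)/(1.45 − 0.6) = 0.4900/0.8500 = 0.5765
Terminal stock prices: S_uuu = 426.8, S_uud = 176.6, S_udd = 73.08, S_ddd = 30.24
Terminal payoffs (K − S): max(-286.8, 0) = 0, max(-36.61, 0) = 0, max(66.92, 0) = 66.92, max(109.8, 0) = 109.8
Node uu (S = 294.4): V_uu = 1/1.09·[0.5765·0.0000 + 0.4235·0.0000] = 0.0000
Node ud (S = 121.8): V_ud = 1/1.09·[0.5765·0.0000 + 0.4235·66.9200] = 26.0024
Node dd (S = 50.4): V_dd = 1/1.09·[0.5765·66.9200 + 0.4235·109.7600] = 78.0404
Node u (S = 203): V_u = 1/1.09·[0.5765·0.0000 + 0.4235·26.0024] = 10.1035
Node d (S = 84): V_d = 1/1.09·[0.5765·26.0024 + 0.4235·78.0404] = 44.0752
Node 0 (S = 140): V_0 = 1/1.09·[0.5765·10.1035 + 0.4235·44.0752] = 22.4693

$22.47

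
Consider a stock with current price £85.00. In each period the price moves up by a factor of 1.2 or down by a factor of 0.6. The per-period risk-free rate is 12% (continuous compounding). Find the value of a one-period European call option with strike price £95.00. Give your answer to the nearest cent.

£5.46

Risk-neutral probability p = (e^0.12 − 0.6)/(1.2 − 0.6) = 0.5275/0.6000 = 0.8792
Terminal stock prices: S_u = 102, S_d = 51
Terminal payoffs (S − K): max(7, 0) = 7, max(-44, 0) = 0
Node 0 (S = 85): V_0 = e^(−0.12)·[0.8792·7.0000 + 0.1208·0.0000] = 5.4582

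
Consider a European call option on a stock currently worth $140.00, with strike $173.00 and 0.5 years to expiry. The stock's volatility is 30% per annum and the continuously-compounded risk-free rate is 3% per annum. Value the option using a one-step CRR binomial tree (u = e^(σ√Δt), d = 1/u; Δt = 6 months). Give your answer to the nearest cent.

$0.04

CRR parameters: u = e^(σ√Δt) = e^(0.3·√0.5) = 1.2363, d = 1/u = 0.8089
Per-period rate: rΔt = 0.03·0.5 = 0.015, so R = e^0.015 = 1.0151
Risk-neutral probability p = (e^0.015 − 0.8089)/(1.2363 − 0.8089) = 0.2063/0.4275 = 0.4825
Terminal stock prices: S_u = 173.1, S_d = 113.2
Terminal payoffs (S − K): max(0.08356, 0) = 0.08356, max(-59.76, 0) = 0
Node 0 (S = 140): V_0 = e^(−0.015)·[0.4825·0.0836 + 0.5175·0.0000] = 0.0397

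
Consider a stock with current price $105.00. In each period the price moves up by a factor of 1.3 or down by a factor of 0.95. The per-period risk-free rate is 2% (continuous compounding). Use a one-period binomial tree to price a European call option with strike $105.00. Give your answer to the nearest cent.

$6.19

Risk-neutral probability p = (e^0.02 − 0.95)/(1.3 − 0.95) = 0.0702/0.3500 = 0.2006
Terminal stock prices: S_u = 136.5, S_d = 99.75
Terminal payoffs (S − K): max(31.5, 0) = 31.5, max(-5.25, 0) = 0
Node 0 (S = 105): V_0 = e^(−0.02)·[0.2006·31.5000 + 0.7994·0.0000] = 6.1930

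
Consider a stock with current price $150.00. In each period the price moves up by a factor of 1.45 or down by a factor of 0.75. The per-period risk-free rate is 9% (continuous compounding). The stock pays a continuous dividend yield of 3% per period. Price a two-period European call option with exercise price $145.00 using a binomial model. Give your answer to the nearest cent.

$35.72

Per-period risk-free factor R = e^0.09 = 1.0942; dividend-adjusted growth = e^(0.09−0.03) = 1.0618.
Risk-neutral probability p = (1.0618 − 0.75)/(1.45 − 0.75) = 0.3118/0.7000 = 0.4455
Terminal stock prices: S_uu = 315.4, S_ud = 163.1, S_dd = 84.38
Terminal payoffs (S − K): max(170.4, 0) = 170.4, max(18.12, 0) = 18.12, max(-60.62, 0) = 0
Node u (S = 217.5): V_u = e^(−0.09)·[0.4455·170.3750 + 0.5545·18.1250] = 78.5519
Node d (S = 112.5): V_d = e^(−0.09)·[0.4455·18.1250 + 0.5545·0.0000] = 7.3794
Node 0 (S = 150): V_0 = e^(−0.09)·[0.4455·78.5519 + 0.5545·7.3794] = 35.7213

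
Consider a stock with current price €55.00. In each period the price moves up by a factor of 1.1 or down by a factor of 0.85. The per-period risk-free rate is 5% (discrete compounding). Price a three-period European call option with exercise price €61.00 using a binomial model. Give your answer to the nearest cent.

€5.40

Risk-neutral probability p = (1 + 0.05 − 0.85)/(1.1 − 0.85) = 0.2000/0.2500 = 0.8000
Terminal stock prices: S_uuu = 73.21, S_uud = 56.57, S_udd = 43.71, S_ddd = 33.78
Terminal payoffs (S − K): max(12.21, 0) = 12.21, max(-4.432, 0) = 0, max(-17.29, 0) = 0, max(-27.22, 0) = 0
Node uu (S = 66.55): V_uu = 1/1.05·[0.8000·12.2050 + 0.2000·0.0000] = 9.2990
Node ud (S = 51.43): V_ud = 1/1.05·[0.8000·0.0000 + 0.2000·0.0000] = 0.0000
Node dd (S = 39.74): V_dd = 1/1.05·[0.8000·0.0000 + 0.2000·0.0000] = 0.0000
Node u (S = 60.5): V_u = 1/1.05·[0.8000·9.2990 + 0.2000·0.0000] = 7.0850
Node d (S = 46.75): V_d = 1/1.05·[0.8000·0.0000 + 0.2000·0.0000] = 0.0000
Node 0 (S = 55): V_0 = 1/1.05·[0.8000·7.0850 + 0.2000·0.0000] = 5.3981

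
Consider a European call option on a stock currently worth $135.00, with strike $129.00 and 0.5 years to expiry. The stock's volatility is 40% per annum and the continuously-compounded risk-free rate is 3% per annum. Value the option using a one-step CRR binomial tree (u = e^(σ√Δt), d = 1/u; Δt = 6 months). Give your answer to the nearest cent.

$22.53

CRR parameters: u = e^(σ√Δt) = e^(0.4·√0.5) = 1.3269, d = 1/u = 0.7536
Per-period rate: rΔt = 0.03·0.5 = 0.015, so R = e^0.015 = 1.0151
Risk-neutral probability p = (e^0.015 − 0.7536)/(1.3269 − 0.7536) = 0.2615/0.5733 = 0.4561
Terminal stock prices: S_u = 179.1, S_d = 101.7
Terminal payoffs (S − K): max(50.13, 0) = 50.13, max(-27.26, 0) = 0
Node 0 (S = 135): V_0 = e^(−0.015)·[0.4561·50.1310 + 0.5439·0.0000] = 22.5254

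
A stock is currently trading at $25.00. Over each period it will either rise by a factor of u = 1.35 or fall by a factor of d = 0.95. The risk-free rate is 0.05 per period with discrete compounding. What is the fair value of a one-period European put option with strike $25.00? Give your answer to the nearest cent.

$0.89

Risk-neutral probability p = (1 + 0.05 − 0.95)/(1.35 − 0.95) = 0.1000/0.4000 = 0.2500
Terminal stock prices: S_u = 33.75, S_d = 23.75
Terminal payoffs (K − S): max(-8.75, 0) = 0, max(1.25, 0) = 1.25
Node 0 (S = 25): V_0 = 1/1.05·[0.2500·0.0000 + 0.7500·1.2500] = 0.8929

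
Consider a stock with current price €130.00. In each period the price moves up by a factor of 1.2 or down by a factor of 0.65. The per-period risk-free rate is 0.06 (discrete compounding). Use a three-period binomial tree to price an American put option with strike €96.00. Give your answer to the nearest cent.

Risk-neutral probability p = (1 + 0.06 − 0.65)/(1.2 − 0.65) = 0.4100/0.5500 = 0.7455
Terminal stock prices: S_uuu = 224.6, S_uud = 121.7, S_udd = 65.91, S_ddd = 35.7
Terminal payoffs (K − S): max(-128.6, 0) = 0, max(-25.68, 0) = 0, max(30.09, 0) = 30.09, max(60.3, 0) = 60.3
Node uu (S = 187.2): continuation = 1/1.06·[0.7455·0.0000 + 0.2545·0.0000] = 0.0000; exercise value = 0.0000 ≤ continuation, so V_uu = 0.0000
Node ud (S = 101.4): continuation = 1/1.06·[0.7455·0.0000 + 0.2545·30.0900] = 7.2257; exercise value = 0.0000 ≤ continuation, so V_ud = 7.2257
Node dd (S = 54.93): continuation = 1/1.06·[0.7455·30.0900 + 0.2545·60.2987] = 35.6410; exercise value = 41.0750 > continuation, so V_dd = 41.0750 (exercise)
Node u (S = 156): continuation = 1/1.06·[0.7455·0.0000 + 0.2545·7.2257] = 1.7352; exercise value = 0.0000 ≤ continuation, so V_u = 1.7352
Node d (S = 84.5): continuation = 1/1.06·[0.7455·7.2257 + 0.2545·41.0750] = 14.9452; exercise value = 11.5000 ≤ continuation, so V_d = 14.9452
Node 0 (S = 130): continuation = 1/1.06·[0.7455·1.7352 + 0.2545·14.9452] = 4.8092; exercise value = 0.0000 ≤ continuation, so V_0 = 4.8092

€4.81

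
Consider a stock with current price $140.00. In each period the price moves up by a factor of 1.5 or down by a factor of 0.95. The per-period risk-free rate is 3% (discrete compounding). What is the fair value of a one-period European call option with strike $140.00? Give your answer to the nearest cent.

$9.89

Risk-neutral probability p = (1 + 0.03 − 0.95)/(1.5 − 0.95) = 0.0800/0.5500 = 0.1455
Terminal stock prices: S_u = 210, S_d = 133
Terminal payoffs (S − K): max(70, 0) = 70, max(-7, 0) = 0
Node 0 (S = 140): V_0 = 1/1.03·[0.1455·70.0000 + 0.8545·0.0000] = 9.8853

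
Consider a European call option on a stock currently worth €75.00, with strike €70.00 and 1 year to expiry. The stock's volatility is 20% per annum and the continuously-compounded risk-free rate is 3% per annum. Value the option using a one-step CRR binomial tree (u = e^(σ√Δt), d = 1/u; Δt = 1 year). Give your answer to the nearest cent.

€11.02

CRR parameters: u = e^(σ√Δt) = e^(0.2·√1) = 1.2214, d = 1/u = 0.8187
Per-period rate: rΔt = 0.03·1 = 0.03, so R = e^0.03 = 1.0305
Risk-neutral probability p = (e^0.03 − 0.8187)/(1.2214 − 0.8187) = 0.2117/0.4027 = 0.5258
Terminal stock prices: S_u = 91.61, S_d = 61.4
Terminal payoffs (S − K): max(21.61, 0) = 21.61, max(-8.595, 0) = 0
Node 0 (S = 75): V_0 = e^(−0.03)·[0.5258·21.6052 + 0.4742·0.0000] = 11.0242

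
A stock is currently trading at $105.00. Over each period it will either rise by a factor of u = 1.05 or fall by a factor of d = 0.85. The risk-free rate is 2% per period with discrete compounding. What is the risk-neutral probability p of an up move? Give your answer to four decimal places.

Risk-neutral probability p = (1 + 0.02 − 0.85)/(1.05 − 0.85) = 0.1700/0.2000 = 0.8500

p = 0.8500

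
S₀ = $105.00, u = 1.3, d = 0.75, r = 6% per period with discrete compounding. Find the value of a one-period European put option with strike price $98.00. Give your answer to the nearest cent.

$7.92

Risk-neutral probability p = (1 + 0.06 − 0.75)/(1.3 − 0.75) = 0.3100/0.5500 = 0.5636
Terminal stock prices: S_u = 136.5, S_d = 78.75
Terminal payoffs (K − S): max(-38.5, 0) = 0, max(19.25, 0) = 19.25
Node 0 (S = 105): V_0 = 1/1.06·[0.5636·0.0000 + 0.4364·19.2500] = 7.9245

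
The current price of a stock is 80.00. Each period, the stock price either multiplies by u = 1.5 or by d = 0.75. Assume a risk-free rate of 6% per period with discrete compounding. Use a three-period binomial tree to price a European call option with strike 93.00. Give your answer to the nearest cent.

21.10

Risk-neutral probability p = (1 + 0.06 − 0.75)/(1.5 − 0.75) = 0.3100/0.7500 = 0.4133
Terminal stock prices: S_uuu = 270, S_uud = 135, S_udd = 67.5, S_ddd = 33.75
Terminal payoffs (S − K): max(177, 0) = 177, max(42, 0) = 42, max(-25.5, 0) = 0, max(-59.25, 0) = 0
Node uu (S = 180): V_uu = 1/1.06·[0.4133·177.0000 + 0.5867·42.0000] = 92.2642
Node ud (S = 90): V_ud = 1/1.06·[0.4133·42.0000 + 0.5867·0.0000] = 16.3774
Node dd (S = 45): V_dd = 1/1.06·[0.4133·0.0000 + 0.5867·0.0000] = 0.0000
Node u (S = 120): V_u = 1/1.06·[0.4133·92.2642 + 0.5867·16.3774] = 45.0414
Node d (S = 60): V_d = 1/1.06·[0.4133·16.3774 + 0.5867·0.0000] = 6.3861
Node 0 (S = 80): V_0 = 1/1.06·[0.4133·45.0414 + 0.5867·6.3861] = 21.0978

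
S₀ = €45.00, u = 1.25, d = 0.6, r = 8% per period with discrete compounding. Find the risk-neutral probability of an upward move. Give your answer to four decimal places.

Risk-neutral probability p = (1 + 0.08 − 0.6)/(1.25 − 0.6) = 0.4800/0.6500 = 0.7385

p = 0.7385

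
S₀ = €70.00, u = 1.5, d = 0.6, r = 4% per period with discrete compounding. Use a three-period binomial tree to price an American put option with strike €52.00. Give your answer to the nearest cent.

€9.70

Risk-neutral probability p = (1 + 0.04 − 0.6)/(1.5 − 0.6) = 0.4400/0.9000 = 0.4889
Terminal stock prices: S_uuu = 236.2, S_uud = 94.5, S_udd = 37.8, S_ddd = 15.12
Terminal payoffs (K − S): max(-184.2, 0) = 0, max(-42.5, 0) = 0, max(14.2, 0) = 14.2, max(36.88, 0) = 36.88
Node uu (S = 157.5): continuation = 1/1.04·[0.4889·0.0000 + 0.5111·0.0000] = 0.0000; exercise value = 0.0000 ≤ continuation, so V_uu = 0.0000
Node ud (S = 63): continuation = 1/1.04·[0.4889·0.0000 + 0.5111·14.2000] = 6.9786; exercise value = 0.0000 ≤ continuation, so V_ud = 6.9786
Node dd (S = 25.2): continuation = 1/1.04·[0.4889·14.2000 + 0.5111·36.8800] = 24.8000; exercise value = 26.8000 > continuation, so V_dd = 26.8000 (exercise)
Node u (S = 105): continuation = 1/1.04·[0.4889·0.0000 + 0.5111·6.9786] = 3.4297; exercise value = 0.0000 ≤ continuation, so V_u = 3.4297
Node d (S = 42): continuation = 1/1.04·[0.4889·6.9786 + 0.5111·26.8000] = 16.4515; exercise value = 10.0000 ≤ continuation, so V_d = 16.4515
Node 0 (S = 70): continuation = 1/1.04·[0.4889·3.4297 + 0.5111·16.4515] = 9.6974; exercise value = 0.0000 ≤ continuation, so V_0 = 9.6974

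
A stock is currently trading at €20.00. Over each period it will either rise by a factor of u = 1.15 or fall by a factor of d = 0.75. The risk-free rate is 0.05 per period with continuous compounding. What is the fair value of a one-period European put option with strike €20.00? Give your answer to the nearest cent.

Risk-neutral probability p = (e^0.05 − 0.75)/(1.15 − 0.75) = 0.3013/0.4000 = 0.7532
Terminal stock prices: S_u = 23, S_d = 15
Terminal payoffs (K − S): max(-3, 0) = 0, max(5, 0) = 5
Node 0 (S = 20): V_0 = e^(−0.05)·[0.7532·0.0000 + 0.2468·5.0000] = 1.1739

€1.17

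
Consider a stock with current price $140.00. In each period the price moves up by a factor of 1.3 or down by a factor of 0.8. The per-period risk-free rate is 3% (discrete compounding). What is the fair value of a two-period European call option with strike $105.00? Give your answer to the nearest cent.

Risk-neutral probability p = (1 + 0.03 − 0.8)/(1.3 − 0.8) = 0.2300/0.5000 = 0.4600
Terminal stock prices: S_uu = 236.6, S_ud = 145.6, S_dd = 89.6
Terminal payoffs (S − K): max(131.6, 0) = 131.6, max(40.6, 0) = 40.6, max(-15.4, 0) = 0
Node u (S = 182): V_u = 1/1.03·[0.4600·131.6000 + 0.5400·40.6000] = 80.0583
Node d (S = 112): V_d = 1/1.03·[0.4600·40.6000 + 0.5400·0.0000] = 18.1320
Node 0 (S = 140): V_0 = 1/1.03·[0.4600·80.0583 + 0.5400·18.1320] = 45.2603

$45.26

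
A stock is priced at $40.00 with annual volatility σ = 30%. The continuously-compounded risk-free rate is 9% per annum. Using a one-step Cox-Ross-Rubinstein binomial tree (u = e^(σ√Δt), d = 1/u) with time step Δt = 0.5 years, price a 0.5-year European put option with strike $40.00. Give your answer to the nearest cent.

$3.25

CRR parameters: u = e^(σ√Δt) = e^(0.3·√0.5) = 1.2363, d = 1/u = 0.8089
Per-period rate: rΔt = 0.09·0.5 = 0.045, so R = e^0.045 = 1.0460
Risk-neutral probability p = (e^0.045 − 0.8089)/(1.2363 − 0.8089) = 0.2372/0.4275 = 0.5548
Terminal stock prices: S_u = 49.45, S_d = 32.35
Terminal payoffs (K − S): max(-9.452, 0) = 0, max(7.646, 0) = 7.646
Node 0 (S = 40): V_0 = e^(−0.045)·[0.5548·0.0000 + 0.4452·7.6457] = 3.2538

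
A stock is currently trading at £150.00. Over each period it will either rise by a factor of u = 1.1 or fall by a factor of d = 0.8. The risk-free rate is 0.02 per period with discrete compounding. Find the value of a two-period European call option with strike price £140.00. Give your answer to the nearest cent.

£21.45

Risk-neutral probability p = (1 + 0.02 − 0.8)/(1.1 − 0.8) = 0.2200/0.3000 = 0.7333
Terminal stock prices: S_uu = 181.5, S_ud = 132, S_dd = 96
Terminal payoffs (S − K): max(41.5, 0) = 41.5, max(-8, 0) = 0, max(-44, 0) = 0
Node u (S = 165): V_u = 1/1.02·[0.7333·41.5000 + 0.2667·0.0000] = 29.8366
Node d (S = 120): V_d = 1/1.02·[0.7333·0.0000 + 0.2667·0.0000] = 0.0000
Node 0 (S = 150): V_0 = 1/1.02·[0.7333·29.8366 + 0.2667·0.0000] = 21.4512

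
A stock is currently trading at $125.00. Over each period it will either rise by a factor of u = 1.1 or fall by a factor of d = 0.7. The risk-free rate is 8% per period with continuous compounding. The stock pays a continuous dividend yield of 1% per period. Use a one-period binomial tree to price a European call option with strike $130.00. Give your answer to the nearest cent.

Per-period risk-free factor R = e^0.08 = 1.0833; dividend-adjusted growth = e^(0.08−0.01) = 1.0725.
Risk-neutral probability p = (1.0725 − 0.7)/(1.1 − 0.7) = 0.3725/0.4000 = 0.9313
Terminal stock prices: S_u = 137.5, S_d = 87.5
Terminal payoffs (S − K): max(7.5, 0) = 7.5, max(-42.5, 0) = 0
Node 0 (S = 125): V_0 = e^(−0.08)·[0.9313·7.5000 + 0.0687·0.0000] = 6.4475

$6.45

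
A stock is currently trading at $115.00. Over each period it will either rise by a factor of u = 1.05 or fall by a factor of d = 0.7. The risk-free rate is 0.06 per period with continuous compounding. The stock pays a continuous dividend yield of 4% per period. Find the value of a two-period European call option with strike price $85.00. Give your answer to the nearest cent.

$31.02

Per-period risk-free factor R = e^0.06 = 1.0618; dividend-adjusted growth = e^(0.06−0.04) = 1.0202.
Risk-neutral probability p = (1.0202 − 0.7)/(1.05 − 0.7) = 0.3202/0.3500 = 0.9149
Terminal stock prices: S_uu = 126.8, S_ud = 84.52, S_dd = 56.35
Terminal payoffs (S − K): max(41.79, 0) = 41.79, max(-0.475, 0) = 0, max(-28.65, 0) = 0
Node u (S = 120.8): V_u = e^(−0.06)·[0.9149·41.7875 + 0.0851·0.0000] = 36.0034
Node d (S = 80.5): V_d = e^(−0.06)·[0.9149·0.0000 + 0.0851·0.0000] = 0.0000
Node 0 (S = 115): V_0 = e^(−0.06)·[0.9149·36.0034 + 0.0851·0.0000] = 31.0200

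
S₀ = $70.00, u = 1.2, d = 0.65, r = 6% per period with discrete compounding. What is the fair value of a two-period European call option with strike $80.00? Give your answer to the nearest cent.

$10.29

Risk-neutral probability p = (1 + 0.06 − 0.65)/(1.2 − 0.65) = 0.4100/0.5500 = 0.7455
Terminal stock prices: S_uu = 100.8, S_ud = 54.6, S_dd = 29.58
Terminal payoffs (S − K): max(20.8, 0) = 20.8, max(-25.4, 0) = 0, max(-50.42, 0) = 0
Node u (S = 84): V_u = 1/1.06·[0.7455·20.8000 + 0.2545·0.0000] = 14.6278
Node d (S = 45.5): V_d = 1/1.06·[0.7455·0.0000 + 0.2545·0.0000] = 0.0000
Node 0 (S = 70): V_0 = 1/1.06·[0.7455·14.6278 + 0.2545·0.0000] = 10.2871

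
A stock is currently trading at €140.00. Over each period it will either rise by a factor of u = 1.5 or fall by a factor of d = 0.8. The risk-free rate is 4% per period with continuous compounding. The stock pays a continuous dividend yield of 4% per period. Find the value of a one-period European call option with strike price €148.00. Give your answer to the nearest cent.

€17.02

Per-period risk-free factor R = e^0.04 = 1.0408; dividend-adjusted growth = e^(0.04−0.04) = 1.0000.
Risk-neutral probability p = (1.0000 − 0.8)/(1.5 − 0.8) = 0.2000/0.7000 = 0.2857
Terminal stock prices: S_u = 210, S_d = 112
Terminal payoffs (S − K): max(62, 0) = 62, max(-36, 0) = 0
Node 0 (S = 140): V_0 = e^(−0.04)·[0.2857·62.0000 + 0.7143·0.0000] = 17.0197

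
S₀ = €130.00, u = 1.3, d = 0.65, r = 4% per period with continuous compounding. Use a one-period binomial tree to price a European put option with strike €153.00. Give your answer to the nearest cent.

€26.24

Risk-neutral probability p = (e^0.04 − 0.65)/(1.3 − 0.65) = 0.3908/0.6500 = 0.6012
Terminal stock prices: S_u = 169, S_d = 84.5
Terminal payoffs (K − S): max(-16, 0) = 0, max(68.5, 0) = 68.5
Node 0 (S = 130): V_0 = e^(−0.04)·[0.6012·0.0000 + 0.3988·68.5000] = 26.2435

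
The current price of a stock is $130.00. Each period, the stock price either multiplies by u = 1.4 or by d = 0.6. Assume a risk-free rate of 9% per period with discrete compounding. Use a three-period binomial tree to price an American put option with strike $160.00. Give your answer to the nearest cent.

Risk-neutral probability p = (1 + 0.09 − 0.6)/(1.4 − 0.6) = 0.4900/0.8000 = 0.6125
Terminal stock prices: S_uuu = 356.7, S_uud = 152.9, S_udd = 65.52, S_ddd = 28.08
Terminal payoffs (K − S): max(-196.7, 0) = 0, max(7.12, 0) = 7.12, max(94.48, 0) = 94.48, max(131.9, 0) = 131.9
Node uu (S = 254.8): continuation = 1/1.09·[0.6125·0.0000 + 0.3875·7.1200] = 2.5312; exercise value = 0.0000 ≤ continuation, so V_uu = 2.5312
Node ud (S = 109.2): continuation = 1/1.09·[0.6125·7.1200 + 0.3875·94.4800] = 37.5890; exercise value = 50.8000 > continuation, so V_ud = 50.8000 (exercise)
Node dd (S = 46.8): continuation = 1/1.09·[0.6125·94.4800 + 0.3875·131.9200] = 99.9890; exercise value = 113.2000 > continuation, so V_dd = 113.2000 (exercise)
Node u (S = 182): continuation = 1/1.09·[0.6125·2.5312 + 0.3875·50.8000] = 19.4820; exercise value = 0.0000 ≤ continuation, so V_u = 19.4820
Node d (S = 78): continuation = 1/1.09·[0.6125·50.8000 + 0.3875·113.2000] = 68.7890; exercise value = 82.0000 > continuation, so V_d = 82.0000 (exercise)
Node 0 (S = 130): continuation = 1/1.09·[0.6125·19.4820 + 0.3875·82.0000] = 40.0988; exercise value = 30.0000 ≤ continuation, so V_0 = 40.0988

$40.10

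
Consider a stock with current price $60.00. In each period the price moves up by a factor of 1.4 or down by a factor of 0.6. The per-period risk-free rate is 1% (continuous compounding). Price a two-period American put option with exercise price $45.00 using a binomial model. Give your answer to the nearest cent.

$5.45

Risk-neutral probability p = (e^0.01 − 0.6)/(1.4 − 0.6) = 0.4101/0.8000 = 0.5126
Terminal stock prices: S_uu = 117.6, S_ud = 50.4, S_dd = 21.6
Terminal payoffs (K − S): max(-72.6, 0) = 0, max(-5.4, 0) = 0, max(23.4, 0) = 23.4
Node u (S = 84): continuation = e^(−0.01)·[0.5126·0.0000 + 0.4874·0.0000] = 0.0000; exercise value = 0.0000 ≤ continuation, so V_u = 0.0000
Node d (S = 36): continuation = e^(−0.01)·[0.5126·0.0000 + 0.4874·23.4000] = 11.2925; exercise value = 9.0000 ≤ continuation, so V_d = 11.2925
Node 0 (S = 60): continuation = e^(−0.01)·[0.5126·0.0000 + 0.4874·11.2925] = 5.4496; exercise value = 0.0000 ≤ continuation, so V_0 = 5.4496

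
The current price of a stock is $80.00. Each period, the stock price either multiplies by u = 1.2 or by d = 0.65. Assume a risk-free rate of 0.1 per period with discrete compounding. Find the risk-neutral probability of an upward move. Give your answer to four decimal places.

p = 0.8182

Risk-neutral probability p = (1 + 0.1 − 0.65)/(1.2 − 0.65) = 0.4500/0.5500 = 0.8182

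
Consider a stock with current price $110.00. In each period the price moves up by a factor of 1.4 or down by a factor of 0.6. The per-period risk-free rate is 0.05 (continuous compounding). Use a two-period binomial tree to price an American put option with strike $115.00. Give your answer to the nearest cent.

$25.35

Risk-neutral probability p = (e^0.05 − 0.6)/(1.4 − 0.6) = 0.4513/0.8000 = 0.5641
Terminal stock prices: S_uu = 215.6, S_ud = 92.4, S_dd = 39.6
Terminal payoffs (K − S): max(-100.6, 0) = 0, max(22.6, 0) = 22.6, max(75.4, 0) = 75.4
Node u (S = 154): continuation = e^(−0.05)·[0.5641·0.0000 + 0.4359·22.6000] = 9.3711; exercise value = 0.0000 ≤ continuation, so V_u = 9.3711
Node d (S = 66): continuation = e^(−0.05)·[0.5641·22.6000 + 0.4359·75.4000] = 43.3914; exercise value = 49.0000 > continuation, so V_d = 49.0000 (exercise)
Node 0 (S = 110): continuation = e^(−0.05)·[0.5641·9.3711 + 0.4359·49.0000] = 25.3463; exercise value = 5.0000 ≤ continuation, so V_0 = 25.3463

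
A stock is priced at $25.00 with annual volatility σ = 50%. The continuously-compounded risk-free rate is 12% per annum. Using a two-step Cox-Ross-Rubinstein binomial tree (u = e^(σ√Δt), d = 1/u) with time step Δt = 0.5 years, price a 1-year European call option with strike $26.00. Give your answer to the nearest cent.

CRR parameters: u = e^(σ√Δt) = e^(0.5·√0.5) = 1.4241, d = 1/u = 0.7022
Per-period rate: rΔt = 0.12·0.5 = 0.06, so R = e^0.06 = 1.0618
Risk-neutral probability p = (e^0.06 − 0.7022)/(1.4241 − 0.7022) = 0.3596/0.7219 = 0.4982
Terminal stock prices: S_uu = 50.7, S_ud = 25, S_dd = 12.33
Terminal payoffs (S − K): max(24.7, 0) = 24.7, max(-1, 0) = 0, max(-13.67, 0) = 0
Node u (S = 35.6): V_u = e^(−0.06)·[0.4982·24.7029 + 0.5018·0.0000] = 11.5897
Node d (S = 17.55): V_d = e^(−0.06)·[0.4982·0.0000 + 0.5018·0.0000] = 0.0000
Node 0 (S = 25): V_0 = e^(−0.06)·[0.4982·11.5897 + 0.5018·0.0000] = 5.4375

$5.44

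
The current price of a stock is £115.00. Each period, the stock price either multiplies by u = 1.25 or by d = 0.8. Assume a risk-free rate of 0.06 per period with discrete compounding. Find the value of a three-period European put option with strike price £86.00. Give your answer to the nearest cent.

Risk-neutral probability p = (1 + 0.06 − 0.8)/(1.25 − 0.8) = 0.2600/0.4500 = 0.5778
Terminal stock prices: S_uuu = 224.6, S_uud = 143.8, S_udd = 92, S_ddd = 58.88
Terminal payoffs (K − S): max(-138.6, 0) = 0, max(-57.75, 0) = 0, max(-6, 0) = 0, max(27.12, 0) = 27.12
Node uu (S = 179.7): V_uu = 1/1.06·[0.5778·0.0000 + 0.4222·0.0000] = 0.0000
Node ud (S = 115): V_ud = 1/1.06·[0.5778·0.0000 + 0.4222·0.0000] = 0.0000
Node dd (S = 73.6): V_dd = 1/1.06·[0.5778·0.0000 + 0.4222·27.1200] = 10.8025
Node u (S = 143.8): V_u = 1/1.06·[0.5778·0.0000 + 0.4222·0.0000] = 0.0000
Node d (S = 92): V_d = 1/1.06·[0.5778·0.0000 + 0.4222·10.8025] = 4.3029
Node 0 (S = 115): V_0 = 1/1.06·[0.5778·0.0000 + 0.4222·4.3029] = 1.7139

£1.71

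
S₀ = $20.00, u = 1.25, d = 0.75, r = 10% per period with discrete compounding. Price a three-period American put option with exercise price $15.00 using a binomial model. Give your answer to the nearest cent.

$0.37

Risk-neutral probability p = (1 + 0.1 − 0.75)/(1.25 − 0.75) = 0.3500/0.5000 = 0.7000
Terminal stock prices: S_uuu = 39.06, S_uud = 23.44, S_udd = 14.06, S_ddd = 8.438
Terminal payoffs (K − S): max(-24.06, 0) = 0, max(-8.438, 0) = 0, max(0.9375, 0) = 0.9375, max(6.562, 0) = 6.562
Node uu (S = 31.25): continuation = 1/1.1·[0.7000·0.0000 + 0.3000·0.0000] = 0.0000; exercise value = 0.0000 ≤ continuation, so V_uu = 0.0000
Node ud (S = 18.75): continuation = 1/1.1·[0.7000·0.0000 + 0.3000·0.9375] = 0.2557; exercise value = 0.0000 ≤ continuation, so V_ud = 0.2557
Node dd (S = 11.25): continuation = 1/1.1·[0.7000·0.9375 + 0.3000·6.5625] = 2.3864; exercise value = 3.7500 > continuation, so V_dd = 3.7500 (exercise)
Node u (S = 25): continuation = 1/1.1·[0.7000·0.0000 + 0.3000·0.2557] = 0.0697; exercise value = 0.0000 ≤ continuation, so V_u = 0.0697
Node d (S = 15): continuation = 1/1.1·[0.7000·0.2557 + 0.3000·3.7500] = 1.1854; exercise value = 0.0000 ≤ continuation, so V_d = 1.1854
Node 0 (S = 20): continuation = 1/1.1·[0.7000·0.0697 + 0.3000·1.1854] = 0.3677; exercise value = 0.0000 ≤ continuation, so V_0 = 0.3677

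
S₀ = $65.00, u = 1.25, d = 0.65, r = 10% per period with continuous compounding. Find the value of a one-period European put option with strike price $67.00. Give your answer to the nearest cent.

$5.41

Risk-neutral probability p = (e^0.1 − 0.65)/(1.25 − 0.65) = 0.4552/0.6000 = 0.7586
Terminal stock prices: S_u = 81.25, S_d = 42.25
Terminal payoffs (K − S): max(-14.25, 0) = 0, max(24.75, 0) = 24.75
Node 0 (S = 65): V_0 = e^(−0.1)·[0.7586·0.0000 + 0.2414·24.7500] = 5.4057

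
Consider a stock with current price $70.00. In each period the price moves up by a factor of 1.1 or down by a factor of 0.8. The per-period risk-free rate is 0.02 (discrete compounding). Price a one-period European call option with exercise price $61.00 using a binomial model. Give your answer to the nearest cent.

Risk-neutral probability p = (1 + 0.02 − 0.8)/(1.1 − 0.8) = 0.2200/0.3000 = 0.7333
Terminal stock prices: S_u = 77, S_d = 56
Terminal payoffs (S − K): max(16, 0) = 16, max(-5, 0) = 0
Node 0 (S = 70): V_0 = 1/1.02·[0.7333·16.0000 + 0.2667·0.0000] = 11.5033

$11.50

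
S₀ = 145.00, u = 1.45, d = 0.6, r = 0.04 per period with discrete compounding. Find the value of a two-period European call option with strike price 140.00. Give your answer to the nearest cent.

Risk-neutral probability p = (1 + 0.04 − 0.6)/(1.45 − 0.6) = 0.4400/0.8500 = 0.5176
Terminal stock prices: S_uu = 304.9, S_ud = 126.1, S_dd = 52.2
Terminal payoffs (S − K): max(164.9, 0) = 164.9, max(-13.85, 0) = 0, max(-87.8, 0) = 0
Node u (S = 210.2): V_u = 1/1.04·[0.5176·164.8625 + 0.4824·0.0000] = 82.0583
Node d (S = 87): V_d = 1/1.04·[0.5176·0.0000 + 0.4824·0.0000] = 0.0000
Node 0 (S = 145): V_0 = 1/1.04·[0.5176·82.0583 + 0.4824·0.0000] = 40.8435

40.84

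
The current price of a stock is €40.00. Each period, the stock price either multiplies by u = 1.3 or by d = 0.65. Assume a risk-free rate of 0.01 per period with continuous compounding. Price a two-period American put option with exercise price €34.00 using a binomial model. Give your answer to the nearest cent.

Risk-neutral probability p = (e^0.01 − 0.65)/(1.3 − 0.65) = 0.3601/0.6500 = 0.5539
Terminal stock prices: S_uu = 67.6, S_ud = 33.8, S_dd = 16.9
Terminal payoffs (K − S): max(-33.6, 0) = 0, max(0.2, 0) = 0.2, max(17.1, 0) = 17.1
Node u (S = 52): continuation = e^(−0.01)·[0.5539·0.0000 + 0.4461·0.2000] = 0.0883; exercise value = 0.0000 ≤ continuation, so V_u = 0.0883
Node d (S = 26): continuation = e^(−0.01)·[0.5539·0.2000 + 0.4461·17.1000] = 7.6617; exercise value = 8.0000 > continuation, so V_d = 8.0000 (exercise)
Node 0 (S = 40): continuation = e^(−0.01)·[0.5539·0.0883 + 0.4461·8.0000] = 3.5815; exercise value = 0.0000 ≤ continuation, so V_0 = 3.5815

€3.58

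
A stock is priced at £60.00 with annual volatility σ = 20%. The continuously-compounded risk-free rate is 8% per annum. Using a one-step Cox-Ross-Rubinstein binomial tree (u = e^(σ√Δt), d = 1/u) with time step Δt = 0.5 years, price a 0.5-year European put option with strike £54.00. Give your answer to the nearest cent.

£0.72

CRR parameters: u = e^(σ√Δt) = e^(0.2·√0.5) = 1.1519, d = 1/u = 0.8681
Per-period rate: rΔt = 0.08·0.5 = 0.04, so R = e^0.04 = 1.0408
Risk-neutral probability p = (e^0.04 − 0.8681)/(1.1519 − 0.8681) = 0.1727/0.2838 = 0.6085
Terminal stock prices: S_u = 69.11, S_d = 52.09
Terminal payoffs (K − S): max(-15.11, 0) = 0, max(1.913, 0) = 1.913
Node 0 (S = 60): V_0 = e^(−0.04)·[0.6085·0.0000 + 0.3915·1.9126] = 0.7194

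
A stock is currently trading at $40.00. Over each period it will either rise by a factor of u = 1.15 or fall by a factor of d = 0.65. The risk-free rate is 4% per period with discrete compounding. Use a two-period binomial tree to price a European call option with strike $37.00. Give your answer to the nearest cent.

$8.94

Risk-neutral probability p = (1 + 0.04 − 0.65)/(1.15 − 0.65) = 0.3900/0.5000 = 0.7800
Terminal stock prices: S_uu = 52.9, S_ud = 29.9, S_dd = 16.9
Terminal payoffs (S − K): max(15.9, 0) = 15.9, max(-7.1, 0) = 0, max(-20.1, 0) = 0
Node u (S = 46): V_u = 1/1.04·[0.7800·15.9000 + 0.2200·0.0000] = 11.9250
Node d (S = 26): V_d = 1/1.04·[0.7800·0.0000 + 0.2200·0.0000] = 0.0000
Node 0 (S = 40): V_0 = 1/1.04·[0.7800·11.9250 + 0.2200·0.0000] = 8.9437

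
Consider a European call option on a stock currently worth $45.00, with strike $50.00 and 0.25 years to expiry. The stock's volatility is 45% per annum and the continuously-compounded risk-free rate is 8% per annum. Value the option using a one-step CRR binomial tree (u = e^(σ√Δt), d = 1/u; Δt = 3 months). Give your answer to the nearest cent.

CRR parameters: u = e^(σ√Δt) = e^(0.45·√0.25) = 1.2523, d = 1/u = 0.7985
Per-period rate: rΔt = 0.08·0.25 = 0.02, so R = e^0.02 = 1.0202
Risk-neutral probability p = (e^0.02 − 0.7985)/(1.2523 − 0.7985) = 0.2217/0.4538 = 0.4885
Terminal stock prices: S_u = 56.35, S_d = 35.93
Terminal payoffs (S − K): max(6.355, 0) = 6.355, max(-14.07, 0) = 0
Node 0 (S = 45): V_0 = e^(−0.02)·[0.4885·6.3545 + 0.5115·0.0000] = 3.0427

$3.04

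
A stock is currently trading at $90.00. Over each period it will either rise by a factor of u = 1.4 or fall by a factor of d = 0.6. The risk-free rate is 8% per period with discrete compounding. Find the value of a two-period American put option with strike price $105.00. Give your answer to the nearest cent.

$24.94

Risk-neutral probability p = (1 + 0.08 − 0.6)/(1.4 − 0.6) = 0.4800/0.8000 = 0.6000
Terminal stock prices: S_uu = 176.4, S_ud = 75.6, S_dd = 32.4
Terminal payoffs (K − S): max(-71.4, 0) = 0, max(29.4, 0) = 29.4, max(72.6, 0) = 72.6
Node u (S = 126): continuation = 1/1.08·[0.6000·0.0000 + 0.4000·29.4000] = 10.8889; exercise value = 0.0000 ≤ continuation, so V_u = 10.8889
Node d (S = 54): continuation = 1/1.08·[0.6000·29.4000 + 0.4000·72.6000] = 43.2222; exercise value = 51.0000 > continuation, so V_d = 51.0000 (exercise)
Node 0 (S = 90): continuation = 1/1.08·[0.6000·10.8889 + 0.4000·51.0000] = 24.9383; exercise value = 15.0000 ≤ continuation, so V_0 = 24.9383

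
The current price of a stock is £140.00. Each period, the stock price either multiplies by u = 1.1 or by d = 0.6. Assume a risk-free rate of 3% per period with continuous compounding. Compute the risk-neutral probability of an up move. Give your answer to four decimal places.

p = 0.8609

Risk-neutral probability p = (e^0.03 − 0.6)/(1.1 − 0.6) = 0.4305/0.5000 = 0.8609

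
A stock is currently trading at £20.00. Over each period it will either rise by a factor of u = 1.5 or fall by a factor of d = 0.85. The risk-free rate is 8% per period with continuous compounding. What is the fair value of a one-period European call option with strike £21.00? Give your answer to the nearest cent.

Risk-neutral probability p = (e^0.08 − 0.85)/(1.5 − 0.85) = 0.2333/0.6500 = 0.3589
Terminal stock prices: S_u = 30, S_d = 17
Terminal payoffs (S − K): max(9, 0) = 9, max(-4, 0) = 0
Node 0 (S = 20): V_0 = e^(−0.08)·[0.3589·9.0000 + 0.6411·0.0000] = 2.9818

£2.98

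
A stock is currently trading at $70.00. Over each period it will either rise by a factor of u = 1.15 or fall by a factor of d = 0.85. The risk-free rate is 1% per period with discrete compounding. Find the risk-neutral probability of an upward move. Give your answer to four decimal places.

p = 0.5333

Risk-neutral probability p = (1 + 0.01 − 0.85)/(1.15 − 0.85) = 0.1600/0.3000 = 0.5333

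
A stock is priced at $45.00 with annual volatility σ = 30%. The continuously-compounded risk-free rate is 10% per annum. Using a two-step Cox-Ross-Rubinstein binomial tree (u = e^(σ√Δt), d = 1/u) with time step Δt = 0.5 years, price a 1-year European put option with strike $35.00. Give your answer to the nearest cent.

$0.94

CRR parameters: u = e^(σ√Δt) = e^(0.3·√0.5) = 1.2363, d = 1/u = 0.8089
Per-period rate: rΔt = 0.1·0.5 = 0.05, so R = e^0.05 = 1.0513
Risk-neutral probability p = (e^0.05 − 0.8089)/(1.2363 − 0.8089) = 0.2424/0.4275 = 0.5671
Terminal stock prices: S_uu = 68.78, S_ud = 45, S_dd = 29.44
Terminal payoffs (K − S): max(-33.78, 0) = 0, max(-10, 0) = 0, max(5.559, 0) = 5.559
Node u (S = 55.63): V_u = e^(−0.05)·[0.5671·0.0000 + 0.4329·0.0000] = 0.0000
Node d (S = 36.4): V_d = e^(−0.05)·[0.5671·0.0000 + 0.4329·5.5587] = 2.2889
Node 0 (S = 45): V_0 = e^(−0.05)·[0.5671·0.0000 + 0.4329·2.2889] = 0.9425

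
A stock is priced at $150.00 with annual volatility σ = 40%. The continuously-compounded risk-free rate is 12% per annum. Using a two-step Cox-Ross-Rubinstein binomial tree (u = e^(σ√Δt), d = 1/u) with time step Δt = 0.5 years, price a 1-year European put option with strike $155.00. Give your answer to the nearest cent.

$15.44

CRR parameters: u = e^(σ√Δt) = e^(0.4·√0.5) = 1.3269, d = 1/u = 0.7536
Per-period rate: rΔt = 0.12·0.5 = 0.06, so R = e^0.06 = 1.0618
Risk-neutral probability p = (e^0.06 − 0.7536)/(1.3269 − 0.7536) = 0.3082/0.5733 = 0.5376
Terminal stock prices: S_uu = 264.1, S_ud = 150, S_dd = 85.2
Terminal payoffs (K − S): max(-109.1, 0) = 0, max(5, 0) = 5, max(69.8, 0) = 69.8
Node u (S = 199): V_u = e^(−0.06)·[0.5376·0.0000 + 0.4624·5.0000] = 2.1772
Node d (S = 113): V_d = e^(−0.06)·[0.5376·5.0000 + 0.4624·69.8044] = 32.9278
Node 0 (S = 150): V_0 = e^(−0.06)·[0.5376·2.1772 + 0.4624·32.9278] = 15.4407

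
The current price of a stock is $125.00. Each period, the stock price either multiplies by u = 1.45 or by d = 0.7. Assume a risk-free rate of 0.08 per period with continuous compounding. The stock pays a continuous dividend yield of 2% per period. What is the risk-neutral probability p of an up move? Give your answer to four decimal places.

p = 0.4824

Per-period risk-free factor R = e^0.08 = 1.0833; dividend-adjusted growth = e^(0.08−0.02) = 1.0618.
Risk-neutral probability p = (1.0618 − 0.7)/(1.45 − 0.7) = 0.3618/0.7500 = 0.4824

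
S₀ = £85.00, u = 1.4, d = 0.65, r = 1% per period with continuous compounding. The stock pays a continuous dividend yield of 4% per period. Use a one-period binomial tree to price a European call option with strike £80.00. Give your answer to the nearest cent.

Per-period risk-free factor R = e^0.01 = 1.0101; dividend-adjusted growth = e^(0.01−0.04) = 0.9704.
Risk-neutral probability p = (0.9704 − 0.65)/(1.4 − 0.65) = 0.3204/0.7500 = 0.4273
Terminal stock prices: S_u = 119, S_d = 55.25
Terminal payoffs (S − K): max(39, 0) = 39, max(-24.75, 0) = 0
Node 0 (S = 85): V_0 = e^(−0.01)·[0.4273·39.0000 + 0.5727·0.0000] = 16.4974

£16.50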